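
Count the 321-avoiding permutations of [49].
C_49 = 509552245179617138054608572

These 321-avoiding permutations are counted by the Catalan number C_n = (1/(n + 1)) · C(2n, n). For n = 49: C_49 = (1/50) · C(98, 49) = 25477612258980856902730428600/50 = 509552245179617138054608572.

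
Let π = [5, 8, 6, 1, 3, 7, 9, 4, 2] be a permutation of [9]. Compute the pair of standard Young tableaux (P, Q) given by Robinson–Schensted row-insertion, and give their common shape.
P = [1, 2, 4, 9] / [3, 6, 7] / [5] / [8];  Q = [1, 2, 6, 7] / [3, 5, 8] / [4] / [9];  common shape = (4, 3, 1, 1)

Row-insert the values π_1, π_2, … into P one at a time, bumping the leftmost entry strictly greater than the inserted value down to the next row. The recording tableau Q records, in position (i, j), the step at which that cell was added to P.
  Insert 5 (step 1): P = [5];  Q = [1]
  Insert 8 (step 2): P = [5, 8];  Q = [1, 2]
  Insert 6 (step 3): P = [5, 6] / [8];  Q = [1, 2] / [3]
  Insert 1 (step 4): P = [1, 6] / [5] / [8];  Q = [1, 2] / [3] / [4]
  Insert 3 (step 5): P = [1, 3] / [5, 6] / [8];  Q = [1, 2] / [3, 5] / [4]
  Insert 7 (step 6): P = [1, 3, 7] / [5, 6] / [8];  Q = [1, 2, 6] / [3, 5] / [4]
  Insert 9 (step 7): P = [1, 3, 7, 9] / [5, 6] / [8];  Q = [1, 2, 6, 7] / [3, 5] / [4]
  Insert 4 (step 8): P = [1, 3, 4, 9] / [5, 6, 7] / [8];  Q = [1, 2, 6, 7] / [3, 5, 8] / [4]
  Insert 2 (step 9): P = [1, 2, 4, 9] / [3, 6, 7] / [5] / [8];  Q = [1, 2, 6, 7] / [3, 5, 8] / [4] / [9]
Final shape: (4, 3, 1, 1).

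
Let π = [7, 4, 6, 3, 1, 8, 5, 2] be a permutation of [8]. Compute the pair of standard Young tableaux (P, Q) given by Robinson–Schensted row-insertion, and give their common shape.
P = [1, 2, 8] / [3, 5] / [4, 6] / [7];  Q = [1, 3, 6] / [2, 7] / [4, 8] / [5];  common shape = (3, 2, 2, 1)

Row-insert the values π_1, π_2, … into P one at a time, bumping the leftmost entry strictly greater than the inserted value down to the next row. The recording tableau Q records, in position (i, j), the step at which that cell was added to P.
  Insert 7 (step 1): P = [7];  Q = [1]
  Insert 4 (step 2): P = [4] / [7];  Q = [1] / [2]
  Insert 6 (step 3): P = [4, 6] / [7];  Q = [1, 3] / [2]
  Insert 3 (step 4): P = [3, 6] / [4] / [7];  Q = [1, 3] / [2] / [4]
  Insert 1 (step 5): P = [1, 6] / [3] / [4] / [7];  Q = [1, 3] / [2] / [4] / [5]
  Insert 8 (step 6): P = [1, 6, 8] / [3] / [4] / [7];  Q = [1, 3, 6] / [2] / [4] / [5]
  Insert 5 (step 7): P = [1, 5, 8] / [3, 6] / [4] / [7];  Q = [1, 3, 6] / [2, 7] / [4] / [5]
  Insert 2 (step 8): P = [1, 2, 8] / [3, 5] / [4, 6] / [7];  Q = [1, 3, 6] / [2, 7] / [4, 8] / [5]
Final shape: (3, 2, 2, 1).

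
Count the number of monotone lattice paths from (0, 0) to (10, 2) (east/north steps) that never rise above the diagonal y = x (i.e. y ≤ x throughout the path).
Number of paths = 54

By the reflection principle (André's argument), the number of monotone paths to (10, 2) with n ≤ m that never go above y = x is C(12, 10) − C(12, 11) = 66 − 12 = 54.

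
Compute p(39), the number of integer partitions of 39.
p(39) = 31185

Compute p(n) via the recurrence p(n, m) = p(n, m−1) + p(n−m, m), where p(n, m) counts partitions of n with all parts ≤ m and p(n) = p(n, n). The base cases are p(0, m) = 1 and p(n, 0) = 0 for n > 0. Filling the table yields p(39) = 31185. (Euler's pentagonal recurrence is an alternative.)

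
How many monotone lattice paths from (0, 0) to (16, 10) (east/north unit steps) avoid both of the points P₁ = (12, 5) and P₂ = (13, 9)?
Number of paths = 2666127

Inclusion–exclusion. Total paths: C(26, 16) = 5311735. Through P₁: C(17, 12)·C(9, 4) = 779688. Through P₂: C(22, 13)·C(4, 3) = 1989680. Since P₁ is strictly southwest of P₂, a monotone path through both must visit P₁ then P₂; paths through both = C(17, 12)·C(5, 1)·C(4, 3) = 123760. Avoid both = 5311735 − 779688 − 1989680 + 123760 = 2666127.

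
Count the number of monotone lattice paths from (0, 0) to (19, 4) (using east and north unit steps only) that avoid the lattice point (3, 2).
Number of paths = 7325

Total paths from (0, 0) to (19, 4): C(23, 19) = 8855. Paths through (3, 2): (paths (0, 0) → (3, 2)) × (paths (3, 2) → (19, 4)) = C(5, 3) · C(18, 16) = 10 · 153 = 1530. Avoidance count = 8855 − 1530 = 7325.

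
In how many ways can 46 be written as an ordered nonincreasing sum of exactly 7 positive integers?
p(46, 7 parts) = 5731

Partitions of n into exactly k parts are in bijection with partitions of n − k into at most k parts (subtract 1 from each part). So p(46, exactly 7) = p(39, parts ≤ 7). Computing via the recurrence p(m, j) = p(m, j−1) + p(m−j, j) gives 5731.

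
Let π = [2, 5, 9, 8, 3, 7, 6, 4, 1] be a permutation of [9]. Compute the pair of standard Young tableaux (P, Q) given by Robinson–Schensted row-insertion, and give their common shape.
P = [1, 3, 4] / [2, 6] / [5] / [7] / [8] / [9];  Q = [1, 2, 3] / [4, 6] / [5] / [7] / [8] / [9];  common shape = (3, 2, 1, 1, 1, 1)

Row-insert the values π_1, π_2, … into P one at a time, bumping the leftmost entry strictly greater than the inserted value down to the next row. The recording tableau Q records, in position (i, j), the step at which that cell was added to P.
  Insert 2 (step 1): P = [2];  Q = [1]
  Insert 5 (step 2): P = [2, 5];  Q = [1, 2]
  Insert 9 (step 3): P = [2, 5, 9];  Q = [1, 2, 3]
  Insert 8 (step 4): P = [2, 5, 8] / [9];  Q = [1, 2, 3] / [4]
  Insert 3 (step 5): P = [2, 3, 8] / [5] / [9];  Q = [1, 2, 3] / [4] / [5]
  Insert 7 (step 6): P = [2, 3, 7] / [5, 8] / [9];  Q = [1, 2, 3] / [4, 6] / [5]
  Insert 6 (step 7): P = [2, 3, 6] / [5, 7] / [8] / [9];  Q = [1, 2, 3] / [4, 6] / [5] / [7]
  Insert 4 (step 8): P = [2, 3, 4] / [5, 6] / [7] / [8] / [9];  Q = [1, 2, 3] / [4, 6] / [5] / [7] / [8]
  Insert 1 (step 9): P = [1, 3, 4] / [2, 6] / [5] / [7] / [8] / [9];  Q = [1, 2, 3] / [4, 6] / [5] / [7] / [8] / [9]
Final shape: (3, 2, 1, 1, 1, 1).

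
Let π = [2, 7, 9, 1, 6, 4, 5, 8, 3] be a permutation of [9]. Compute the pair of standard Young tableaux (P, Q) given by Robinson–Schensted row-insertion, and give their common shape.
P = [1, 3, 5, 8] / [2, 4, 9] / [6] / [7];  Q = [1, 2, 3, 8] / [4, 5, 7] / [6] / [9];  common shape = (4, 3, 1, 1)

Row-insert the values π_1, π_2, … into P one at a time, bumping the leftmost entry strictly greater than the inserted value down to the next row. The recording tableau Q records, in position (i, j), the step at which that cell was added to P.
  Insert 2 (step 1): P = [2];  Q = [1]
  Insert 7 (step 2): P = [2, 7];  Q = [1, 2]
  Insert 9 (step 3): P = [2, 7, 9];  Q = [1, 2, 3]
  Insert 1 (step 4): P = [1, 7, 9] / [2];  Q = [1, 2, 3] / [4]
  Insert 6 (step 5): P = [1, 6, 9] / [2, 7];  Q = [1, 2, 3] / [4, 5]
  Insert 4 (step 6): P = [1, 4, 9] / [2, 6] / [7];  Q = [1, 2, 3] / [4, 5] / [6]
  Insert 5 (step 7): P = [1, 4, 5] / [2, 6, 9] / [7];  Q = [1, 2, 3] / [4, 5, 7] / [6]
  Insert 8 (step 8): P = [1, 4, 5, 8] / [2, 6, 9] / [7];  Q = [1, 2, 3, 8] / [4, 5, 7] / [6]
  Insert 3 (step 9): P = [1, 3, 5, 8] / [2, 4, 9] / [6] / [7];  Q = [1, 2, 3, 8] / [4, 5, 7] / [6] / [9]
Final shape: (4, 3, 1, 1).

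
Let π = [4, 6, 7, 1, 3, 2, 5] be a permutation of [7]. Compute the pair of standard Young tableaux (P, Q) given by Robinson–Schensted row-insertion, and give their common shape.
P = [1, 2, 5] / [3, 6, 7] / [4];  Q = [1, 2, 3] / [4, 5, 7] / [6];  common shape = (3, 3, 1)

Row-insert the values π_1, π_2, … into P one at a time, bumping the leftmost entry strictly greater than the inserted value down to the next row. The recording tableau Q records, in position (i, j), the step at which that cell was added to P.
  Insert 4 (step 1): P = [4];  Q = [1]
  Insert 6 (step 2): P = [4, 6];  Q = [1, 2]
  Insert 7 (step 3): P = [4, 6, 7];  Q = [1, 2, 3]
  Insert 1 (step 4): P = [1, 6, 7] / [4];  Q = [1, 2, 3] / [4]
  Insert 3 (step 5): P = [1, 3, 7] / [4, 6];  Q = [1, 2, 3] / [4, 5]
  Insert 2 (step 6): P = [1, 2, 7] / [3, 6] / [4];  Q = [1, 2, 3] / [4, 5] / [6]
  Insert 5 (step 7): P = [1, 2, 5] / [3, 6, 7] / [4];  Q = [1, 2, 3] / [4, 5, 7] / [6]
Final shape: (3, 3, 1).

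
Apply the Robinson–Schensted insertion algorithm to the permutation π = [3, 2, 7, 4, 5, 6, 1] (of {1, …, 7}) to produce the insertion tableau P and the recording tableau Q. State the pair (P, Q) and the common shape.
P = [1, 4, 5, 6] / [2, 7] / [3];  Q = [1, 3, 5, 6] / [2, 4] / [7];  common shape = (4, 2, 1)

Row-insert the values π_1, π_2, … into P one at a time, bumping the leftmost entry strictly greater than the inserted value down to the next row. The recording tableau Q records, in position (i, j), the step at which that cell was added to P.
  Insert 3 (step 1): P = [3];  Q = [1]
  Insert 2 (step 2): P = [2] / [3];  Q = [1] / [2]
  Insert 7 (step 3): P = [2, 7] / [3];  Q = [1, 3] / [2]
  Insert 4 (step 4): P = [2, 4] / [3, 7];  Q = [1, 3] / [2, 4]
  Insert 5 (step 5): P = [2, 4, 5] / [3, 7];  Q = [1, 3, 5] / [2, 4]
  Insert 6 (step 6): P = [2, 4, 5, 6] / [3, 7];  Q = [1, 3, 5, 6] / [2, 4]
  Insert 1 (step 7): P = [1, 4, 5, 6] / [2, 7] / [3];  Q = [1, 3, 5, 6] / [2, 4] / [7]
Final shape: (4, 2, 1).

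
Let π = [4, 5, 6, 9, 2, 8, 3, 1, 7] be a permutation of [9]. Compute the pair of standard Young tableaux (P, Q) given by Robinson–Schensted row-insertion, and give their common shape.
P = [1, 3, 6, 7] / [2, 5, 8] / [4] / [9];  Q = [1, 2, 3, 4] / [5, 6, 9] / [7] / [8];  common shape = (4, 3, 1, 1)

Row-insert the values π_1, π_2, … into P one at a time, bumping the leftmost entry strictly greater than the inserted value down to the next row. The recording tableau Q records, in position (i, j), the step at which that cell was added to P.
  Insert 4 (step 1): P = [4];  Q = [1]
  Insert 5 (step 2): P = [4, 5];  Q = [1, 2]
  Insert 6 (step 3): P = [4, 5, 6];  Q = [1, 2, 3]
  Insert 9 (step 4): P = [4, 5, 6, 9];  Q = [1, 2, 3, 4]
  Insert 2 (step 5): P = [2, 5, 6, 9] / [4];  Q = [1, 2, 3, 4] / [5]
  Insert 8 (step 6): P = [2, 5, 6, 8] / [4, 9];  Q = [1, 2, 3, 4] / [5, 6]
  Insert 3 (step 7): P = [2, 3, 6, 8] / [4, 5] / [9];  Q = [1, 2, 3, 4] / [5, 6] / [7]
  Insert 1 (step 8): P = [1, 3, 6, 8] / [2, 5] / [4] / [9];  Q = [1, 2, 3, 4] / [5, 6] / [7] / [8]
  Insert 7 (step 9): P = [1, 3, 6, 7] / [2, 5, 8] / [4] / [9];  Q = [1, 2, 3, 4] / [5, 6, 9] / [7] / [8]
Final shape: (4, 3, 1, 1).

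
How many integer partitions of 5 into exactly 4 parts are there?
p(5, 4 parts) = 1

Partitions of n into exactly k parts ↔ partitions of n − k into at most k parts (subtract 1 from each part). For n = 5, k = 4, the partitions are: 2+1+1+1. Count = 1.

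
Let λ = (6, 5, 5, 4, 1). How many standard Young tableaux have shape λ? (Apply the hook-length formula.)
# SYT of shape (6, 5, 5, 4, 1) = 157134978

Hook-length formula: f^λ = n! / Π hook(c), product over all cells c of the Young diagram. For λ = (6, 5, 5, 4, 1), n = 21 boxes. Hook lengths by row (left-to-right, top-to-bottom): [10, 8, 7, 6, 4, 1]; [8, 6, 5, 4, 2]; [7, 5, 4, 3, 1]; [5, 3, 2, 1]; [1]. Product of hooks = 325140480000. So f^λ = 21! / 325140480000 = 51090942171709440000 / 325140480000 = 157134978.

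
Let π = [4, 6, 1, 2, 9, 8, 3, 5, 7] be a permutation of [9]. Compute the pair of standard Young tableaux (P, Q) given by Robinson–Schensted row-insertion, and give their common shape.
P = [1, 2, 3, 5, 7] / [4, 6, 8] / [9];  Q = [1, 2, 5, 8, 9] / [3, 4, 6] / [7];  common shape = (5, 3, 1)

Row-insert the values π_1, π_2, … into P one at a time, bumping the leftmost entry strictly greater than the inserted value down to the next row. The recording tableau Q records, in position (i, j), the step at which that cell was added to P.
  Insert 4 (step 1): P = [4];  Q = [1]
  Insert 6 (step 2): P = [4, 6];  Q = [1, 2]
  Insert 1 (step 3): P = [1, 6] / [4];  Q = [1, 2] / [3]
  Insert 2 (step 4): P = [1, 2] / [4, 6];  Q = [1, 2] / [3, 4]
  Insert 9 (step 5): P = [1, 2, 9] / [4, 6];  Q = [1, 2, 5] / [3, 4]
  Insert 8 (step 6): P = [1, 2, 8] / [4, 6, 9];  Q = [1, 2, 5] / [3, 4, 6]
  Insert 3 (step 7): P = [1, 2, 3] / [4, 6, 8] / [9];  Q = [1, 2, 5] / [3, 4, 6] / [7]
  Insert 5 (step 8): P = [1, 2, 3, 5] / [4, 6, 8] / [9];  Q = [1, 2, 5, 8] / [3, 4, 6] / [7]
  Insert 7 (step 9): P = [1, 2, 3, 5, 7] / [4, 6, 8] / [9];  Q = [1, 2, 5, 8, 9] / [3, 4, 6] / [7]
Final shape: (5, 3, 1).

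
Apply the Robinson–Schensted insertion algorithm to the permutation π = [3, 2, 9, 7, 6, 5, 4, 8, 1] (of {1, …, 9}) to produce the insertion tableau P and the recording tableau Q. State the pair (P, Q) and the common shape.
P = [1, 4, 8] / [2, 5] / [3] / [6] / [7] / [9];  Q = [1, 3, 8] / [2, 4] / [5] / [6] / [7] / [9];  common shape = (3, 2, 1, 1, 1, 1)

Row-insert the values π_1, π_2, … into P one at a time, bumping the leftmost entry strictly greater than the inserted value down to the next row. The recording tableau Q records, in position (i, j), the step at which that cell was added to P.
  Insert 3 (step 1): P = [3];  Q = [1]
  Insert 2 (step 2): P = [2] / [3];  Q = [1] / [2]
  Insert 9 (step 3): P = [2, 9] / [3];  Q = [1, 3] / [2]
  Insert 7 (step 4): P = [2, 7] / [3, 9];  Q = [1, 3] / [2, 4]
  Insert 6 (step 5): P = [2, 6] / [3, 7] / [9];  Q = [1, 3] / [2, 4] / [5]
  Insert 5 (step 6): P = [2, 5] / [3, 6] / [7] / [9];  Q = [1, 3] / [2, 4] / [5] / [6]
  Insert 4 (step 7): P = [2, 4] / [3, 5] / [6] / [7] / [9];  Q = [1, 3] / [2, 4] / [5] / [6] / [7]
  Insert 8 (step 8): P = [2, 4, 8] / [3, 5] / [6] / [7] / [9];  Q = [1, 3, 8] / [2, 4] / [5] / [6] / [7]
  Insert 1 (step 9): P = [1, 4, 8] / [2, 5] / [3] / [6] / [7] / [9];  Q = [1, 3, 8] / [2, 4] / [5] / [6] / [7] / [9]
Final shape: (3, 2, 1, 1, 1, 1).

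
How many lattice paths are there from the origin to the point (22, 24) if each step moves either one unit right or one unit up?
Number of paths = 7890371113950

A monotone lattice path from (0, 0) to (22, 24) consists of 22 east steps and 24 north steps in some order, so it is determined by which 22 of the 46 steps are east. The count is C(46, 22) = 7890371113950.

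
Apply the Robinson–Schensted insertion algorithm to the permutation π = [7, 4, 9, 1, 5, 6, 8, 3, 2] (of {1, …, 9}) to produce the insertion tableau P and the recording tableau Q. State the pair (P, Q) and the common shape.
P = [1, 2, 6, 8] / [3, 5] / [4, 9] / [7];  Q = [1, 3, 6, 7] / [2, 5] / [4, 8] / [9];  common shape = (4, 2, 2, 1)

Row-insert the values π_1, π_2, … into P one at a time, bumping the leftmost entry strictly greater than the inserted value down to the next row. The recording tableau Q records, in position (i, j), the step at which that cell was added to P.
  Insert 7 (step 1): P = [7];  Q = [1]
  Insert 4 (step 2): P = [4] / [7];  Q = [1] / [2]
  Insert 9 (step 3): P = [4, 9] / [7];  Q = [1, 3] / [2]
  Insert 1 (step 4): P = [1, 9] / [4] / [7];  Q = [1, 3] / [2] / [4]
  Insert 5 (step 5): P = [1, 5] / [4, 9] / [7];  Q = [1, 3] / [2, 5] / [4]
  Insert 6 (step 6): P = [1, 5, 6] / [4, 9] / [7];  Q = [1, 3, 6] / [2, 5] / [4]
  Insert 8 (step 7): P = [1, 5, 6, 8] / [4, 9] / [7];  Q = [1, 3, 6, 7] / [2, 5] / [4]
  Insert 3 (step 8): P = [1, 3, 6, 8] / [4, 5] / [7, 9];  Q = [1, 3, 6, 7] / [2, 5] / [4, 8]
  Insert 2 (step 9): P = [1, 2, 6, 8] / [3, 5] / [4, 9] / [7];  Q = [1, 3, 6, 7] / [2, 5] / [4, 8] / [9]
Final shape: (4, 2, 2, 1).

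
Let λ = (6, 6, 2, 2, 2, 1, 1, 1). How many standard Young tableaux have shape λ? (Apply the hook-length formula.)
# SYT of shape (6, 6, 2, 2, 2, 1, 1, 1) = 208916400

Hook-length formula: f^λ = n! / Π hook(c), product over all cells c of the Young diagram. For λ = (6, 6, 2, 2, 2, 1, 1, 1), n = 21 boxes. Hook lengths by row (left-to-right, top-to-bottom): [13, 9, 5, 4, 3, 2]; [12, 8, 4, 3, 2, 1]; [7, 3]; [6, 2]; [5, 1]; [3]; [2]; [1]. Product of hooks = 244552089600. So f^λ = 21! / 244552089600 = 51090942171709440000 / 244552089600 = 208916400.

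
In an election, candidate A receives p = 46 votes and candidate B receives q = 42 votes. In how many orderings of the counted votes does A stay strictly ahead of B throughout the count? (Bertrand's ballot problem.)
Strict-lead orderings = 1090517614891254687077640

Total orderings of the 88 votes with 46 for A: C(88, 46) = 23991387527607603115708080. By the Bertrand ballot formula (Cycle Lemma / reflection principle), the number of orderings in which A is strictly ahead of B throughout is (p − q)/(p + q) · C(p + q, p) = (46 − 42)/(46 + 42) · 23991387527607603115708080 = 1090517614891254687077640.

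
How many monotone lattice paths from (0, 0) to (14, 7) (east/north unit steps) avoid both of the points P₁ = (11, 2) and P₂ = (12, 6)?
Number of paths = 57390

Inclusion–exclusion. Total paths: C(21, 14) = 116280. Through P₁: C(13, 11)·C(8, 3) = 4368. Through P₂: C(18, 12)·C(3, 2) = 55692. Since P₁ is strictly southwest of P₂, a monotone path through both must visit P₁ then P₂; paths through both = C(13, 11)·C(5, 1)·C(3, 2) = 1170. Avoid both = 116280 − 4368 − 55692 + 1170 = 57390.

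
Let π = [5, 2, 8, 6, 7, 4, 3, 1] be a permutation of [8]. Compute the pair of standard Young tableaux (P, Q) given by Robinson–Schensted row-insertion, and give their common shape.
P = [1, 3, 7] / [2, 6] / [4] / [5] / [8];  Q = [1, 3, 5] / [2, 4] / [6] / [7] / [8];  common shape = (3, 2, 1, 1, 1)

Row-insert the values π_1, π_2, … into P one at a time, bumping the leftmost entry strictly greater than the inserted value down to the next row. The recording tableau Q records, in position (i, j), the step at which that cell was added to P.
  Insert 5 (step 1): P = [5];  Q = [1]
  Insert 2 (step 2): P = [2] / [5];  Q = [1] / [2]
  Insert 8 (step 3): P = [2, 8] / [5];  Q = [1, 3] / [2]
  Insert 6 (step 4): P = [2, 6] / [5, 8];  Q = [1, 3] / [2, 4]
  Insert 7 (step 5): P = [2, 6, 7] / [5, 8];  Q = [1, 3, 5] / [2, 4]
  Insert 4 (step 6): P = [2, 4, 7] / [5, 6] / [8];  Q = [1, 3, 5] / [2, 4] / [6]
  Insert 3 (step 7): P = [2, 3, 7] / [4, 6] / [5] / [8];  Q = [1, 3, 5] / [2, 4] / [6] / [7]
  Insert 1 (step 8): P = [1, 3, 7] / [2, 6] / [4] / [5] / [8];  Q = [1, 3, 5] / [2, 4] / [6] / [7] / [8]
Final shape: (3, 2, 1, 1, 1).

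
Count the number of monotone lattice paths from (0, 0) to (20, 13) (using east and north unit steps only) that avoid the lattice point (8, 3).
Number of paths = 466469850

Total paths from (0, 0) to (20, 13): C(33, 20) = 573166440. Paths through (8, 3): (paths (0, 0) → (8, 3)) × (paths (8, 3) → (20, 13)) = C(11, 8) · C(22, 12) = 165 · 646646 = 106696590. Avoidance count = 573166440 − 106696590 = 466469850.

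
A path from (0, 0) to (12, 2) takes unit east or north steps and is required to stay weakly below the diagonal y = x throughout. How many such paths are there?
Number of paths = 77

By the reflection principle (André's argument), the number of monotone paths to (12, 2) with n ≤ m that never go above y = x is C(14, 12) − C(14, 13) = 91 − 14 = 77.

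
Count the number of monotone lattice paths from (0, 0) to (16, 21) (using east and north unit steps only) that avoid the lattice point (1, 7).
Number of paths = 12255304590

Total paths from (0, 0) to (16, 21): C(37, 16) = 12875774670. Paths through (1, 7): (paths (0, 0) → (1, 7)) × (paths (1, 7) → (16, 21)) = C(8, 1) · C(29, 15) = 8 · 77558760 = 620470080. Avoidance count = 12875774670 − 620470080 = 12255304590.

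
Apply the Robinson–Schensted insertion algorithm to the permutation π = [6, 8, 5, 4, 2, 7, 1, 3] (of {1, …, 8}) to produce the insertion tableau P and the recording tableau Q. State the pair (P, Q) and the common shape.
P = [1, 3] / [2, 7] / [4, 8] / [5] / [6];  Q = [1, 2] / [3, 6] / [4, 8] / [5] / [7];  common shape = (2, 2, 2, 1, 1)

Row-insert the values π_1, π_2, … into P one at a time, bumping the leftmost entry strictly greater than the inserted value down to the next row. The recording tableau Q records, in position (i, j), the step at which that cell was added to P.
  Insert 6 (step 1): P = [6];  Q = [1]
  Insert 8 (step 2): P = [6, 8];  Q = [1, 2]
  Insert 5 (step 3): P = [5, 8] / [6];  Q = [1, 2] / [3]
  Insert 4 (step 4): P = [4, 8] / [5] / [6];  Q = [1, 2] / [3] / [4]
  Insert 2 (step 5): P = [2, 8] / [4] / [5] / [6];  Q = [1, 2] / [3] / [4] / [5]
  Insert 7 (step 6): P = [2, 7] / [4, 8] / [5] / [6];  Q = [1, 2] / [3, 6] / [4] / [5]
  Insert 1 (step 7): P = [1, 7] / [2, 8] / [4] / [5] / [6];  Q = [1, 2] / [3, 6] / [4] / [5] / [7]
  Insert 3 (step 8): P = [1, 3] / [2, 7] / [4, 8] / [5] / [6];  Q = [1, 2] / [3, 6] / [4, 8] / [5] / [7]
Final shape: (2, 2, 2, 1, 1).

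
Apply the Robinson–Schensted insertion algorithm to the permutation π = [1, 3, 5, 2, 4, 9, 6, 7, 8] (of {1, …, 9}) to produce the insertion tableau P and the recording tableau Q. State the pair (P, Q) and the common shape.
P = [1, 2, 4, 6, 7, 8] / [3, 5, 9];  Q = [1, 2, 3, 6, 8, 9] / [4, 5, 7];  common shape = (6, 3)

Row-insert the values π_1, π_2, … into P one at a time, bumping the leftmost entry strictly greater than the inserted value down to the next row. The recording tableau Q records, in position (i, j), the step at which that cell was added to P.
  Insert 1 (step 1): P = [1];  Q = [1]
  Insert 3 (step 2): P = [1, 3];  Q = [1, 2]
  Insert 5 (step 3): P = [1, 3, 5];  Q = [1, 2, 3]
  Insert 2 (step 4): P = [1, 2, 5] / [3];  Q = [1, 2, 3] / [4]
  Insert 4 (step 5): P = [1, 2, 4] / [3, 5];  Q = [1, 2, 3] / [4, 5]
  Insert 9 (step 6): P = [1, 2, 4, 9] / [3, 5];  Q = [1, 2, 3, 6] / [4, 5]
  Insert 6 (step 7): P = [1, 2, 4, 6] / [3, 5, 9];  Q = [1, 2, 3, 6] / [4, 5, 7]
  Insert 7 (step 8): P = [1, 2, 4, 6, 7] / [3, 5, 9];  Q = [1, 2, 3, 6, 8] / [4, 5, 7]
  Insert 8 (step 9): P = [1, 2, 4, 6, 7, 8] / [3, 5, 9];  Q = [1, 2, 3, 6, 8, 9] / [4, 5, 7]
Final shape: (6, 3).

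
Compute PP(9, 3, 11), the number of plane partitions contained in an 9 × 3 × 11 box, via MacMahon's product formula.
PP(9, 3, 11) = 44648855844320

Evaluate the triple product over i = 1..9, j = 1..3, k = 1..11. The factors are (2/1) · (3/2) · (4/3) · (5/4) · (6/5) · (7/6) · (8/7) · (9/8) · … (297 factors total). The numerators and denominators telescope so the product is an integer; carrying out the multiplication exactly gives PP(9, 3, 11) = 44648855844320.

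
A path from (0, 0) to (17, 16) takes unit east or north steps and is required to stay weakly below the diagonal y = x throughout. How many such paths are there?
Number of paths = 129644790

By the reflection principle (André's argument), the number of monotone paths to (17, 16) with n ≤ m that never go above y = x is C(33, 17) − C(33, 18) = 1166803110 − 1037158320 = 129644790.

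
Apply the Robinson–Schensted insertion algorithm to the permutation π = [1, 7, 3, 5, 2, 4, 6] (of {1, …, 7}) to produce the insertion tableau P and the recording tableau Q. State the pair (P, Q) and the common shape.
P = [1, 2, 4, 6] / [3, 5] / [7];  Q = [1, 2, 4, 7] / [3, 6] / [5];  common shape = (4, 2, 1)

Row-insert the values π_1, π_2, … into P one at a time, bumping the leftmost entry strictly greater than the inserted value down to the next row. The recording tableau Q records, in position (i, j), the step at which that cell was added to P.
  Insert 1 (step 1): P = [1];  Q = [1]
  Insert 7 (step 2): P = [1, 7];  Q = [1, 2]
  Insert 3 (step 3): P = [1, 3] / [7];  Q = [1, 2] / [3]
  Insert 5 (step 4): P = [1, 3, 5] / [7];  Q = [1, 2, 4] / [3]
  Insert 2 (step 5): P = [1, 2, 5] / [3] / [7];  Q = [1, 2, 4] / [3] / [5]
  Insert 4 (step 6): P = [1, 2, 4] / [3, 5] / [7];  Q = [1, 2, 4] / [3, 6] / [5]
  Insert 6 (step 7): P = [1, 2, 4, 6] / [3, 5] / [7];  Q = [1, 2, 4, 7] / [3, 6] / [5]
Final shape: (4, 2, 1).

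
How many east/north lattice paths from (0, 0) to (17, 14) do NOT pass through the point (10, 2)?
Number of paths = 261856917

Total paths from (0, 0) to (17, 14): C(31, 17) = 265182525. Paths through (10, 2): (paths (0, 0) → (10, 2)) × (paths (10, 2) → (17, 14)) = C(12, 10) · C(19, 7) = 66 · 50388 = 3325608. Avoidance count = 265182525 − 3325608 = 261856917.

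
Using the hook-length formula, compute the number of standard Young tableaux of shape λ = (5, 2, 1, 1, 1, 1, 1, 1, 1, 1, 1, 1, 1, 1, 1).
# SYT of shape (5, 2, 1, 1, 1, 1, 1, 1, 1, 1, 1, 1, 1, 1, 1) = 45696

Hook-length formula: f^λ = n! / Π hook(c), product over all cells c of the Young diagram. For λ = (5, 2, 1, 1, 1, 1, 1, 1, 1, 1, 1, 1, 1, 1, 1), n = 20 boxes. Hook lengths by row (left-to-right, top-to-bottom): [19, 5, 3, 2, 1]; [15, 1]; [13]; [12]; [11]; [10]; [9]; [8]; [7]; [6]; [5]; [4]; [3]; [2]; [1]. Product of hooks = 53241027840000. So f^λ = 20! / 53241027840000 = 2432902008176640000 / 53241027840000 = 45696.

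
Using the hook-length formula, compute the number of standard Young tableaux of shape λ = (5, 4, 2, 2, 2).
# SYT of shape (5, 4, 2, 2, 2) = 125125

Hook-length formula: f^λ = n! / Π hook(c), product over all cells c of the Young diagram. For λ = (5, 4, 2, 2, 2), n = 15 boxes. Hook lengths by row (left-to-right, top-to-bottom): [9, 8, 4, 3, 1]; [7, 6, 2, 1]; [4, 3]; [3, 2]; [2, 1]. Product of hooks = 10450944. So f^λ = 15! / 10450944 = 1307674368000 / 10450944 = 125125.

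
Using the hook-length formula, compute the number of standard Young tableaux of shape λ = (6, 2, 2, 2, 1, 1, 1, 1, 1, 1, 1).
# SYT of shape (6, 2, 2, 2, 1, 1, 1, 1, 1, 1, 1) = 1322685

Hook-length formula: f^λ = n! / Π hook(c), product over all cells c of the Young diagram. For λ = (6, 2, 2, 2, 1, 1, 1, 1, 1, 1, 1), n = 19 boxes. Hook lengths by row (left-to-right, top-to-bottom): [16, 8, 4, 3, 2, 1]; [11, 3]; [10, 2]; [9, 1]; [7]; [6]; [5]; [4]; [3]; [2]; [1]. Product of hooks = 91968307200. So f^λ = 19! / 91968307200 = 121645100408832000 / 91968307200 = 1322685.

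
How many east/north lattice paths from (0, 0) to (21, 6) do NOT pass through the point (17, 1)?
Number of paths = 293742

Total paths from (0, 0) to (21, 6): C(27, 21) = 296010. Paths through (17, 1): (paths (0, 0) → (17, 1)) × (paths (17, 1) → (21, 6)) = C(18, 17) · C(9, 4) = 18 · 126 = 2268. Avoidance count = 296010 − 2268 = 293742.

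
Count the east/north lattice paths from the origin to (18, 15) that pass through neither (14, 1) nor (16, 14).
Number of paths = 600849120

Inclusion–exclusion. Total paths: C(33, 18) = 1037158320. Through P₁: C(15, 14)·C(18, 4) = 45900. Through P₂: C(30, 16)·C(3, 2) = 436268025. Since P₁ is strictly southwest of P₂, a monotone path through both must visit P₁ then P₂; paths through both = C(15, 14)·C(15, 2)·C(3, 2) = 4725. Avoid both = 1037158320 − 45900 − 436268025 + 4725 = 600849120.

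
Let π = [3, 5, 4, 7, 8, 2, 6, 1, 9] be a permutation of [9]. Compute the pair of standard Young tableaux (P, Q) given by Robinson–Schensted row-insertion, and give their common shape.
P = [1, 4, 6, 8, 9] / [2, 7] / [3] / [5];  Q = [1, 2, 4, 5, 9] / [3, 7] / [6] / [8];  common shape = (5, 2, 1, 1)

Row-insert the values π_1, π_2, … into P one at a time, bumping the leftmost entry strictly greater than the inserted value down to the next row. The recording tableau Q records, in position (i, j), the step at which that cell was added to P.
  Insert 3 (step 1): P = [3];  Q = [1]
  Insert 5 (step 2): P = [3, 5];  Q = [1, 2]
  Insert 4 (step 3): P = [3, 4] / [5];  Q = [1, 2] / [3]
  Insert 7 (step 4): P = [3, 4, 7] / [5];  Q = [1, 2, 4] / [3]
  Insert 8 (step 5): P = [3, 4, 7, 8] / [5];  Q = [1, 2, 4, 5] / [3]
  Insert 2 (step 6): P = [2, 4, 7, 8] / [3] / [5];  Q = [1, 2, 4, 5] / [3] / [6]
  Insert 6 (step 7): P = [2, 4, 6, 8] / [3, 7] / [5];  Q = [1, 2, 4, 5] / [3, 7] / [6]
  Insert 1 (step 8): P = [1, 4, 6, 8] / [2, 7] / [3] / [5];  Q = [1, 2, 4, 5] / [3, 7] / [6] / [8]
  Insert 9 (step 9): P = [1, 4, 6, 8, 9] / [2, 7] / [3] / [5];  Q = [1, 2, 4, 5, 9] / [3, 7] / [6] / [8]
Final shape: (5, 2, 1, 1).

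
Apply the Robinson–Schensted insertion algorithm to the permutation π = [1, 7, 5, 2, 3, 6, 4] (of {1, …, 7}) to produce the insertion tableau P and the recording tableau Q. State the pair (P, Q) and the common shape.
P = [1, 2, 3, 4] / [5, 6] / [7];  Q = [1, 2, 5, 6] / [3, 7] / [4];  common shape = (4, 2, 1)

Row-insert the values π_1, π_2, … into P one at a time, bumping the leftmost entry strictly greater than the inserted value down to the next row. The recording tableau Q records, in position (i, j), the step at which that cell was added to P.
  Insert 1 (step 1): P = [1];  Q = [1]
  Insert 7 (step 2): P = [1, 7];  Q = [1, 2]
  Insert 5 (step 3): P = [1, 5] / [7];  Q = [1, 2] / [3]
  Insert 2 (step 4): P = [1, 2] / [5] / [7];  Q = [1, 2] / [3] / [4]
  Insert 3 (step 5): P = [1, 2, 3] / [5] / [7];  Q = [1, 2, 5] / [3] / [4]
  Insert 6 (step 6): P = [1, 2, 3, 6] / [5] / [7];  Q = [1, 2, 5, 6] / [3] / [4]
  Insert 4 (step 7): P = [1, 2, 3, 4] / [5, 6] / [7];  Q = [1, 2, 5, 6] / [3, 7] / [4]
Final shape: (4, 2, 1).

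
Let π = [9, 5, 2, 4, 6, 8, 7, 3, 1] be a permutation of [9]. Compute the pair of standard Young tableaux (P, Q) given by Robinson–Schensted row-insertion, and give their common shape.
P = [1, 3, 6, 7] / [2, 8] / [4] / [5] / [9];  Q = [1, 4, 5, 6] / [2, 7] / [3] / [8] / [9];  common shape = (4, 2, 1, 1, 1)

Row-insert the values π_1, π_2, … into P one at a time, bumping the leftmost entry strictly greater than the inserted value down to the next row. The recording tableau Q records, in position (i, j), the step at which that cell was added to P.
  Insert 9 (step 1): P = [9];  Q = [1]
  Insert 5 (step 2): P = [5] / [9];  Q = [1] / [2]
  Insert 2 (step 3): P = [2] / [5] / [9];  Q = [1] / [2] / [3]
  Insert 4 (step 4): P = [2, 4] / [5] / [9];  Q = [1, 4] / [2] / [3]
  Insert 6 (step 5): P = [2, 4, 6] / [5] / [9];  Q = [1, 4, 5] / [2] / [3]
  Insert 8 (step 6): P = [2, 4, 6, 8] / [5] / [9];  Q = [1, 4, 5, 6] / [2] / [3]
  Insert 7 (step 7): P = [2, 4, 6, 7] / [5, 8] / [9];  Q = [1, 4, 5, 6] / [2, 7] / [3]
  Insert 3 (step 8): P = [2, 3, 6, 7] / [4, 8] / [5] / [9];  Q = [1, 4, 5, 6] / [2, 7] / [3] / [8]
  Insert 1 (step 9): P = [1, 3, 6, 7] / [2, 8] / [4] / [5] / [9];  Q = [1, 4, 5, 6] / [2, 7] / [3] / [8] / [9]
Final shape: (4, 2, 1, 1, 1).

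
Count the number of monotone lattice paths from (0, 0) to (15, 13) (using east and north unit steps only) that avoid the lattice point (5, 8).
Number of paths = 33577299

Total paths from (0, 0) to (15, 13): C(28, 15) = 37442160. Paths through (5, 8): (paths (0, 0) → (5, 8)) × (paths (5, 8) → (15, 13)) = C(13, 5) · C(15, 10) = 1287 · 3003 = 3864861. Avoidance count = 37442160 − 3864861 = 33577299.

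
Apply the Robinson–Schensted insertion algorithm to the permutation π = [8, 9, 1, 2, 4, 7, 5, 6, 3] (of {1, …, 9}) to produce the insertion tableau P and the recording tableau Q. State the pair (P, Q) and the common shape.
P = [1, 2, 3, 5, 6] / [4, 9] / [7] / [8];  Q = [1, 2, 5, 6, 8] / [3, 4] / [7] / [9];  common shape = (5, 2, 1, 1)

Row-insert the values π_1, π_2, … into P one at a time, bumping the leftmost entry strictly greater than the inserted value down to the next row. The recording tableau Q records, in position (i, j), the step at which that cell was added to P.
  Insert 8 (step 1): P = [8];  Q = [1]
  Insert 9 (step 2): P = [8, 9];  Q = [1, 2]
  Insert 1 (step 3): P = [1, 9] / [8];  Q = [1, 2] / [3]
  Insert 2 (step 4): P = [1, 2] / [8, 9];  Q = [1, 2] / [3, 4]
  Insert 4 (step 5): P = [1, 2, 4] / [8, 9];  Q = [1, 2, 5] / [3, 4]
  Insert 7 (step 6): P = [1, 2, 4, 7] / [8, 9];  Q = [1, 2, 5, 6] / [3, 4]
  Insert 5 (step 7): P = [1, 2, 4, 5] / [7, 9] / [8];  Q = [1, 2, 5, 6] / [3, 4] / [7]
  Insert 6 (step 8): P = [1, 2, 4, 5, 6] / [7, 9] / [8];  Q = [1, 2, 5, 6, 8] / [3, 4] / [7]
  Insert 3 (step 9): P = [1, 2, 3, 5, 6] / [4, 9] / [7] / [8];  Q = [1, 2, 5, 6, 8] / [3, 4] / [7] / [9]
Final shape: (5, 2, 1, 1).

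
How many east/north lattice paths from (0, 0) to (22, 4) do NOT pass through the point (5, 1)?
Number of paths = 8110

Total paths from (0, 0) to (22, 4): C(26, 22) = 14950. Paths through (5, 1): (paths (0, 0) → (5, 1)) × (paths (5, 1) → (22, 4)) = C(6, 5) · C(20, 17) = 6 · 1140 = 6840. Avoidance count = 14950 − 6840 = 8110.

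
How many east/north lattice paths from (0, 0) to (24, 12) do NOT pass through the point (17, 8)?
Number of paths = 894757950

Total paths from (0, 0) to (24, 12): C(36, 24) = 1251677700. Paths through (17, 8): (paths (0, 0) → (17, 8)) × (paths (17, 8) → (24, 12)) = C(25, 17) · C(11, 7) = 1081575 · 330 = 356919750. Avoidance count = 1251677700 − 356919750 = 894757950.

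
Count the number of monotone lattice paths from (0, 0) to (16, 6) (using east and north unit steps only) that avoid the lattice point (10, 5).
Number of paths = 53592

Total paths from (0, 0) to (16, 6): C(22, 16) = 74613. Paths through (10, 5): (paths (0, 0) → (10, 5)) × (paths (10, 5) → (16, 6)) = C(15, 10) · C(7, 6) = 3003 · 7 = 21021. Avoidance count = 74613 − 21021 = 53592.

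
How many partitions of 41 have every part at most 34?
p(41, parts ≤ 34) = 44553

Use the recurrence p(n, m) = p(n, m−1) + p(n−m, m): either the largest part is < m (count p(n, m−1)) or the largest part is exactly m (remove one copy of m, count p(n−m, m)). With p(0, ·) = 1 this gives p(41, parts ≤ 34) = 44553. (By conjugating Young diagrams, this also counts partitions of 41 into at most 34 parts.)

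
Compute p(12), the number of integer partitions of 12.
p(12) = 77

List all partitions of 12: 12, 11+1, 10+2, 10+1+1, 9+3, 9+2+1, 9+1+1+1, 8+4, 8+3+1, 8+2+2, 8+2+1+1, 8+1+1+1+1, 7+5, 7+4+1, 7+3+2, 7+3+1+1, 7+2+2+1, 7+2+1+1+1, 7+1+1+1+1+1, 6+6, 6+5+1, 6+4+2, 6+4+1+1, 6+3+3, 6+3+2+1, 6+3+1+1+1, 6+2+2+2, 6+2+2+1+1, 6+2+1+1+1+1, 6+1+1+1+1+1+1, … (77 total). Counting them gives p(12) = 77.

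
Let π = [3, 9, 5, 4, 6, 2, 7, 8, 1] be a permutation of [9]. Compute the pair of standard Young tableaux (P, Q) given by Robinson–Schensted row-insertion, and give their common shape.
P = [1, 4, 6, 7, 8] / [2] / [3] / [5] / [9];  Q = [1, 2, 5, 7, 8] / [3] / [4] / [6] / [9];  common shape = (5, 1, 1, 1, 1)

Row-insert the values π_1, π_2, … into P one at a time, bumping the leftmost entry strictly greater than the inserted value down to the next row. The recording tableau Q records, in position (i, j), the step at which that cell was added to P.
  Insert 3 (step 1): P = [3];  Q = [1]
  Insert 9 (step 2): P = [3, 9];  Q = [1, 2]
  Insert 5 (step 3): P = [3, 5] / [9];  Q = [1, 2] / [3]
  Insert 4 (step 4): P = [3, 4] / [5] / [9];  Q = [1, 2] / [3] / [4]
  Insert 6 (step 5): P = [3, 4, 6] / [5] / [9];  Q = [1, 2, 5] / [3] / [4]
  Insert 2 (step 6): P = [2, 4, 6] / [3] / [5] / [9];  Q = [1, 2, 5] / [3] / [4] / [6]
  Insert 7 (step 7): P = [2, 4, 6, 7] / [3] / [5] / [9];  Q = [1, 2, 5, 7] / [3] / [4] / [6]
  Insert 8 (step 8): P = [2, 4, 6, 7, 8] / [3] / [5] / [9];  Q = [1, 2, 5, 7, 8] / [3] / [4] / [6]
  Insert 1 (step 9): P = [1, 4, 6, 7, 8] / [2] / [3] / [5] / [9];  Q = [1, 2, 5, 7, 8] / [3] / [4] / [6] / [9]
Final shape: (5, 1, 1, 1, 1).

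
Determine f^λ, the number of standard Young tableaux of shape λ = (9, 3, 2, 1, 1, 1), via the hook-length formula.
# SYT of shape (9, 3, 2, 1, 1, 1) = 700128

Hook-length formula: f^λ = n! / Π hook(c), product over all cells c of the Young diagram. For λ = (9, 3, 2, 1, 1, 1), n = 17 boxes. Hook lengths by row (left-to-right, top-to-bottom): [14, 10, 8, 6, 5, 4, 3, 2, 1]; [7, 3, 1]; [5, 1]; [3]; [2]; [1]. Product of hooks = 508032000. So f^λ = 17! / 508032000 = 355687428096000 / 508032000 = 700128.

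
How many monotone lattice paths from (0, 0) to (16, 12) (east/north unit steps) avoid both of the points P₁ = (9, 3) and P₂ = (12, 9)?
Number of paths = 18264205

Inclusion–exclusion. Total paths: C(28, 16) = 30421755. Through P₁: C(12, 9)·C(16, 7) = 2516800. Through P₂: C(21, 12)·C(7, 4) = 10287550. Since P₁ is strictly southwest of P₂, a monotone path through both must visit P₁ then P₂; paths through both = C(12, 9)·C(9, 3)·C(7, 4) = 646800. Avoid both = 30421755 − 2516800 − 10287550 + 646800 = 18264205.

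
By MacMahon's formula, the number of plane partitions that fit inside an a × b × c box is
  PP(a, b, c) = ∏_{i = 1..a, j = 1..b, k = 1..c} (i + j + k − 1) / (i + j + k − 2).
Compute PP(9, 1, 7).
PP(9, 1, 7) = 11440

Evaluate the triple product over i = 1..9, j = 1..1, k = 1..7. The factors are (2/1) · (3/2) · (4/3) · (5/4) · (6/5) · (7/6) · (8/7) · (3/2) · … (63 factors total). The numerators and denominators telescope so the product is an integer; carrying out the multiplication exactly gives PP(9, 1, 7) = 11440.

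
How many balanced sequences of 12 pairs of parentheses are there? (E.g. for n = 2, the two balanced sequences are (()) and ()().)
C_12 = 208012

These balanced parentheses are counted by the Catalan number C_n = (1/(n + 1)) · C(2n, n). For n = 12: C_12 = (1/13) · C(24, 12) = 2704156/13 = 208012.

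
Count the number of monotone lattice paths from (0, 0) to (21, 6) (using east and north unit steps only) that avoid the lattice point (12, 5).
Number of paths = 234130

Total paths from (0, 0) to (21, 6): C(27, 21) = 296010. Paths through (12, 5): (paths (0, 0) → (12, 5)) × (paths (12, 5) → (21, 6)) = C(17, 12) · C(10, 9) = 6188 · 10 = 61880. Avoidance count = 296010 − 61880 = 234130.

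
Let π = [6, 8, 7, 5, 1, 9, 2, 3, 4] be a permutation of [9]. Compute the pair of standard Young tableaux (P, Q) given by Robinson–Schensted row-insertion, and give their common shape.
P = [1, 2, 3, 4] / [5, 7, 9] / [6] / [8];  Q = [1, 2, 6, 9] / [3, 7, 8] / [4] / [5];  common shape = (4, 3, 1, 1)

Row-insert the values π_1, π_2, … into P one at a time, bumping the leftmost entry strictly greater than the inserted value down to the next row. The recording tableau Q records, in position (i, j), the step at which that cell was added to P.
  Insert 6 (step 1): P = [6];  Q = [1]
  Insert 8 (step 2): P = [6, 8];  Q = [1, 2]
  Insert 7 (step 3): P = [6, 7] / [8];  Q = [1, 2] / [3]
  Insert 5 (step 4): P = [5, 7] / [6] / [8];  Q = [1, 2] / [3] / [4]
  Insert 1 (step 5): P = [1, 7] / [5] / [6] / [8];  Q = [1, 2] / [3] / [4] / [5]
  Insert 9 (step 6): P = [1, 7, 9] / [5] / [6] / [8];  Q = [1, 2, 6] / [3] / [4] / [5]
  Insert 2 (step 7): P = [1, 2, 9] / [5, 7] / [6] / [8];  Q = [1, 2, 6] / [3, 7] / [4] / [5]
  Insert 3 (step 8): P = [1, 2, 3] / [5, 7, 9] / [6] / [8];  Q = [1, 2, 6] / [3, 7, 8] / [4] / [5]
  Insert 4 (step 9): P = [1, 2, 3, 4] / [5, 7, 9] / [6] / [8];  Q = [1, 2, 6, 9] / [3, 7, 8] / [4] / [5]
Final shape: (4, 3, 1, 1).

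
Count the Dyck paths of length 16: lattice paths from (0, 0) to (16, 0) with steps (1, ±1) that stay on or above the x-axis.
C_8 = 1430

These Dyck paths are counted by the Catalan number C_n = (1/(n + 1)) · C(2n, n). For n = 8: C_8 = (1/9) · C(16, 8) = 12870/9 = 1430.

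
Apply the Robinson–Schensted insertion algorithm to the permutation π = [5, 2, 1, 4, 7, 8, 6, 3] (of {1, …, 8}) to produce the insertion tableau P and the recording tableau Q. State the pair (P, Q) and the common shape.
P = [1, 3, 6, 8] / [2, 4] / [5, 7];  Q = [1, 4, 5, 6] / [2, 7] / [3, 8];  common shape = (4, 2, 2)

Row-insert the values π_1, π_2, … into P one at a time, bumping the leftmost entry strictly greater than the inserted value down to the next row. The recording tableau Q records, in position (i, j), the step at which that cell was added to P.
  Insert 5 (step 1): P = [5];  Q = [1]
  Insert 2 (step 2): P = [2] / [5];  Q = [1] / [2]
  Insert 1 (step 3): P = [1] / [2] / [5];  Q = [1] / [2] / [3]
  Insert 4 (step 4): P = [1, 4] / [2] / [5];  Q = [1, 4] / [2] / [3]
  Insert 7 (step 5): P = [1, 4, 7] / [2] / [5];  Q = [1, 4, 5] / [2] / [3]
  Insert 8 (step 6): P = [1, 4, 7, 8] / [2] / [5];  Q = [1, 4, 5, 6] / [2] / [3]
  Insert 6 (step 7): P = [1, 4, 6, 8] / [2, 7] / [5];  Q = [1, 4, 5, 6] / [2, 7] / [3]
  Insert 3 (step 8): P = [1, 3, 6, 8] / [2, 4] / [5, 7];  Q = [1, 4, 5, 6] / [2, 7] / [3, 8]
Final shape: (4, 2, 2).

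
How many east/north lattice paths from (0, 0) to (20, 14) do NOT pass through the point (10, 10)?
Number of paths = 1207034884

Total paths from (0, 0) to (20, 14): C(34, 20) = 1391975640. Paths through (10, 10): (paths (0, 0) → (10, 10)) × (paths (10, 10) → (20, 14)) = C(20, 10) · C(14, 10) = 184756 · 1001 = 184940756. Avoidance count = 1391975640 − 184940756 = 1207034884.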